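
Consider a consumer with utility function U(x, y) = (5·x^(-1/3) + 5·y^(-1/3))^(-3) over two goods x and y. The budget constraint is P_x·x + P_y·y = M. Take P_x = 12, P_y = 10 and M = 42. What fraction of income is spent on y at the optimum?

MRS = MU_x/MU_y = (y/x)^(4/3). Set equal to P_x/P_y.
Hence y/x = (P_x/P_y)^(1/(4/3)), i.e. raised to the 0.75 power.
With the ratio pinned down, the budget gives x* = M/(P_x + P_y·(y/x)) and y* = (y/x)·x*.
Numerically y/x = 1.146531, so x* = 42/(12 + 10·1.146531) = 1.7899 and y* = 1.146531·1.7899 = 2.0521.
Expenditure on y: 10·2.0521 = 20.5215; share = 0.4886.

share on y = 0.4886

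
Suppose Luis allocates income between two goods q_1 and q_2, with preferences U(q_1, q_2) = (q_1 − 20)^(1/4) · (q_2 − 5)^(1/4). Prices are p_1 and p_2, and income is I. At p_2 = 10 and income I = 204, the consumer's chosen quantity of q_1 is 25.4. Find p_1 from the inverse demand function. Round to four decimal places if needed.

This is Cobb-Douglas in (q_1−20, q_2−5): tangency gives 0.25·p_2·(q_2−5) = 0.25·p_1·(q_1−20).
After buying the subsistence bundle (20, 5), a share 0.5 of the remaining income goes to q_1: q_1* = 20 + 0.5·(I − 20p_1 − 5p_2)/p_1.
Set q_1* = 25.4 in the demand function and solve for p_1: p_1 = 5.

p_1 = 5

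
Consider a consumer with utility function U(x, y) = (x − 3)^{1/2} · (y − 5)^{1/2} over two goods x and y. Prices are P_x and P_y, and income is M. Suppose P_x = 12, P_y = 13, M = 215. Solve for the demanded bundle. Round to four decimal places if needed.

This is Cobb-Douglas in (x−3, y−5): tangency gives 0.5·P_y·(y−5) = 0.5·P_x·(x−3).
After buying the subsistence bundle (3, 5), a share 0.5 of the remaining income goes to x: x* = 3 + 0.5·(M − 3P_x − 5P_y)/P_x.
Discretionary income = 215 − 3·12 − 5·13 = 114; x* = 3 + 0.5·114/12 = 7.75; y* = 5 + 0.5·114/13 = 9.3846.

x* = 7.75, y* = 9.3846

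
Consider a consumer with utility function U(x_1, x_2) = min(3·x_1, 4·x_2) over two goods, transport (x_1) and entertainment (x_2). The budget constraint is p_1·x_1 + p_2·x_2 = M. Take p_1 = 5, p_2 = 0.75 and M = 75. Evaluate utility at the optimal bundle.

V = 40.4494

With perfect complements, no substitution: consume in ratio x_1:x_2 = 4:3.
Budget: p_1·x_1 + p_2·(3/4)·x_1 = M, so (4·p_1 + 3·p_2)·x_1 = 4·M.
Demand: x_1*(p_1,p_2,M) = 4·M/(4·p_1 + 3·p_2), x_2* = 3·M/(4·p_1 + 3·p_2).
Here 4·5 + 3·0.75 = 22.25, giving x_1* = 13.4831 and x_2* = 10.1124.
Utility at the optimum: U(13.4831, 10.1124) = 40.4494.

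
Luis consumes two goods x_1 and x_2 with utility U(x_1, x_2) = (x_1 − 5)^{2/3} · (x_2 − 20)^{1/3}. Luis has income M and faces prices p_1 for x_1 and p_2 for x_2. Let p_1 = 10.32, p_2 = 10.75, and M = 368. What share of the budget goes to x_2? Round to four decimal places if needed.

This is Cobb-Douglas in (x_1−5, x_2−20): tangency gives 2/3·p_2·(x_2−20) = 1/3·p_1·(x_1−5).
After buying the subsistence bundle (5, 20), a share 2/3 of the remaining income goes to x_1: x_1* = 5 + 2/3·(M − 5p_1 − 20p_2)/p_1.
Discretionary income = 368 − 5·10.32 − 20·10.75 = 101.4; x_1* = 5 + 2/3·101.4/10.32 = 11.5504; x_2* = 20 + 1/3·101.4/10.75 = 23.1442.
Expenditure on x_2: 10.75·23.1442 = 248.8; share = 0.6761.

share on x_2 = 0.6761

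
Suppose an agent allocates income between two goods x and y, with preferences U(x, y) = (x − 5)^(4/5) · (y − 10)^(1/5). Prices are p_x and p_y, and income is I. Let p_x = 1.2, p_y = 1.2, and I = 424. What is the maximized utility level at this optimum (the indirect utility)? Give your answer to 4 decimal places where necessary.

V = 205.127

This is Cobb-Douglas in (x−5, y−10): tangency gives 0.8·p_y·(y−10) = 0.2·p_x·(x−5).
Substituting into the budget: x* = 5 + 0.8·(I − 5·p_x − 10·p_y)/p_x, and y* = 10 + 0.2·(…)/p_y.
Discretionary income = 424 − 5·1.2 − 10·1.2 = 406; x* = 5 + 0.8·406/1.2 = 275.6667; y* = 10 + 0.2·406/1.2 = 77.6667.
Utility at the optimum: U(275.6667, 77.6667) = 205.127.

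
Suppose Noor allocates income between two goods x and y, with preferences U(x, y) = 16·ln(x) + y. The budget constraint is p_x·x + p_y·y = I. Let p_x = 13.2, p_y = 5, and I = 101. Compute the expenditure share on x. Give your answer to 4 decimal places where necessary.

MU_x = 16/x, MU_y = 1. Tangency: 16/x = p_x/p_y.
So x*(p_x,p_y) = 16·p_y/p_x, independent of income; and y* = (I − 16·p_y)/p_y.
At the given prices: x* = 16·5/13.2 = 6.0606, and y* = 4.2.
Expenditure on x: 13.2·6.0606 = 80; share = 0.7921.

share on x = 0.7921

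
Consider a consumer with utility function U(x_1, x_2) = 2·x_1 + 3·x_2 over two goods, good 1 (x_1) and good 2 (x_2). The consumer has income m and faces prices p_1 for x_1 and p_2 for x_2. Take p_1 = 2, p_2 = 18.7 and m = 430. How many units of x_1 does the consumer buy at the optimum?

x_1* = 215

Perfect substitutes: compare marginal utility per dollar. 2/p_1 vs 3/p_2 → 1 vs 0.1604.
x_1 gives more utility per dollar, so spend all income on x_1: x_1* = m/p_1, x_2* = 0.
Numerically: x_1* = 215, x_2* = 0.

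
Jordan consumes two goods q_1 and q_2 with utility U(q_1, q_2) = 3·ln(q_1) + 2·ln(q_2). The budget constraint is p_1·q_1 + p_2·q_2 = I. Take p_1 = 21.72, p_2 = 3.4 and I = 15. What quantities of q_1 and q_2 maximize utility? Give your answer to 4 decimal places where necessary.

Tangency: MRS = (3/2)·q_2/q_1 = p_1/p_2.
So 3·p_2·q_2 = 2·p_1·q_1; combined with the budget, a share 0.6 of income goes to q_1.
Demand: q_1*(p_1,p_2,I) = 0.6·I/p_1 and q_2* = 0.4·I/p_2.
At p_1=21.72, p_2=3.4, I=15: q_1* = 0.6·15/21.72 = 0.4144, q_2* = 1.7647.

q_1* = 0.4144, q_2* = 1.7647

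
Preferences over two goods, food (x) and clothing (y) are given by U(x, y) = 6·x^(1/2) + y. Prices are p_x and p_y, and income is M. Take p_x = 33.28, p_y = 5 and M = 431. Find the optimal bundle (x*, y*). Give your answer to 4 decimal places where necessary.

Solve: √x = 3·p_y/p_x, so x*(p_x,p_y) = (3·p_y/p_x)², and y* = (M − p_x·x*)/p_y.
Plugging in: x* = (3·5/33.28)² = 0.2031, y* = 84.8478.

x* = 0.2031, y* = 84.8478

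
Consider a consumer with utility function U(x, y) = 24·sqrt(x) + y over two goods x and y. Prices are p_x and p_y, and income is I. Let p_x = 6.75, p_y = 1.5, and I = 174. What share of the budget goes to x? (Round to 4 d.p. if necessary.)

MU_x = 12/√x, MU_y = 1. Tangency: 12/√x = p_x/p_y.
Solve: √x = 12·p_y/p_x, so x*(p_x,p_y) = (12·p_y/p_x)², and y* = (I − p_x·x*)/p_y.
Plugging in: x* = (12·1.5/6.75)² = 7.1111, y* = 84.
Expenditure on x: 6.75·7.1111 = 48; share = 0.2759.

share on x = 0.2759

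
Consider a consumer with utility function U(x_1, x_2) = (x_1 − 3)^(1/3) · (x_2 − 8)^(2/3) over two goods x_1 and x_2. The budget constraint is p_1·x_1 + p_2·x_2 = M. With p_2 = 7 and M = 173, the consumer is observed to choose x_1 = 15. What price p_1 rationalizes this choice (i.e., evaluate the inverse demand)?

MRS = (1/2)·(x_2−8)/(x_1−3). Tangency with p_1/p_2 gives x_2−8 = 2·(p_1/p_2)·(x_1−3).
Substituting into the budget: x_1* = 3 + 1/3·(M − 3·p_1 − 8·p_2)/p_1, and x_2* = 8 + 2/3·(…)/p_2.
Set x_1* = 15 in the demand function and solve for p_1: p_1 = 3.

p_1 = 3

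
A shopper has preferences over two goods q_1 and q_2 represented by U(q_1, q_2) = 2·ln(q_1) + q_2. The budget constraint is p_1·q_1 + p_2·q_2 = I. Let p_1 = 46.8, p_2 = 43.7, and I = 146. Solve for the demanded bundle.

Set MRS = p_1/p_2: (2/q_1)/1 = p_1/p_2.
So q_1*(p_1,p_2) = 2·p_2/p_1, independent of income; and q_2* = (I − 2·p_2)/p_2.
At the given prices: q_1* = 2·43.7/46.8 = 1.8675, and q_2* = 1.341.

q_1* = 1.8675, q_2* = 1.341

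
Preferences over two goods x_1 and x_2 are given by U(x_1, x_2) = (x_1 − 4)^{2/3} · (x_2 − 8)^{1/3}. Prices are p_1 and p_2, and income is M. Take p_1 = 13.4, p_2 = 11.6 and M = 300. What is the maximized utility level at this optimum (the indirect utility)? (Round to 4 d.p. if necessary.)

MRS = 2·(x_2−8)/(x_1−4). Tangency with p_1/p_2 gives x_2−8 = (1/2)·(p_1/p_2)·(x_1−4).
Substituting into the budget: x_1* = 4 + 2/3·(M − 4·p_1 − 8·p_2)/p_1, and x_2* = 8 + 1/3·(…)/p_2.
Discretionary income = 300 − 4·13.4 − 8·11.6 = 153.6; x_1* = 4 + 2/3·153.6/13.4 = 11.6418; x_2* = 8 + 1/3·153.6/11.6 = 12.4138.
Utility at the optimum: U(11.6418, 12.4138) = 6.3641.

V = 6.3641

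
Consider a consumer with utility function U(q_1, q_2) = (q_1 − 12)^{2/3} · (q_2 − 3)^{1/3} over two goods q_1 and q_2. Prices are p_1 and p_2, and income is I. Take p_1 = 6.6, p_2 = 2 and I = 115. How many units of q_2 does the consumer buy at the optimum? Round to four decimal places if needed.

This is Cobb-Douglas in (q_1−12, q_2−3): tangency gives 2/3·p_2·(q_2−3) = 1/3·p_1·(q_1−12).
After buying the subsistence bundle (12, 3), a share 2/3 of the remaining income goes to q_1: q_1* = 12 + 2/3·(I − 12p_1 − 3p_2)/p_1.
Discretionary income = 115 − 12·6.6 − 3·2 = 29.8; q_2* = 3 + 1/3·29.8/2 = 7.9667.

q_2* = 7.9667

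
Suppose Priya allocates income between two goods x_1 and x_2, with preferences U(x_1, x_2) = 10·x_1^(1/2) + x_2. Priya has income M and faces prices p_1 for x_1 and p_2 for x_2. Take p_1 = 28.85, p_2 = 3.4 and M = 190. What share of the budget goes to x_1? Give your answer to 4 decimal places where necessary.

share on x_1 = 0.0527

Utility is quasi-linear in x_2; the FOC for x_1 is 5/√x_1 = p_1/p_2.
Solve: √x_1 = 5·p_2/p_1, so x_1*(p_1,p_2) = (5·p_2/p_1)², and x_2* = (M − p_1·x_1*)/p_2.
Plugging in: x_1* = (5·3.4/28.85)² = 0.3472, x_2* = 52.9361.
Expenditure on x_1: 28.85·0.3472 = 10.0173; share = 0.0527.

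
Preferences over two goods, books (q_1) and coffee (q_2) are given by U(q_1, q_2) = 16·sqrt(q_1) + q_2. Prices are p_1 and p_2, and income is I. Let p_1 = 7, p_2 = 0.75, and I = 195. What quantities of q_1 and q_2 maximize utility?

Set MRS = p_1/p_2: 8·q_1^(−1/2) = p_1/p_2.
Thus q_1* = (8·p_2/p_1)² — independent of I — with the rest of income spent on q_2.
Plugging in: q_1* = (8·0.75/7)² = 0.7347, q_2* = 253.1429.

q_1* = 0.7347, q_2* = 253.1429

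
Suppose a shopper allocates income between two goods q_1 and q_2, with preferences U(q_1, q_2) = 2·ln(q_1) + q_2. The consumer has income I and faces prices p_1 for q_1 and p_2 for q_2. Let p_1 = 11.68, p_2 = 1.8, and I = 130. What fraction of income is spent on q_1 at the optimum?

MU_q_1 = 2/q_1, MU_q_2 = 1. Tangency: 2/q_1 = p_1/p_2.
So q_1*(p_1,p_2) = 2·p_2/p_1, independent of income; and q_2* = (I − 2·p_2)/p_2.
At the given prices: q_1* = 2·1.8/11.68 = 0.3082, and q_2* = 70.2222.
Expenditure on q_1: 11.68·0.3082 = 3.6; share = 0.0277.

share on q_1 = 0.0277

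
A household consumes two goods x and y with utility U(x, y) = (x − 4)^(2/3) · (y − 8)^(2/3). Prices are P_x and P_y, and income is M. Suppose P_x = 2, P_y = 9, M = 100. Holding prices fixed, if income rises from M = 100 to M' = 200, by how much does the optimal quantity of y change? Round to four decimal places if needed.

Δy* = 5.5556

Let x' = x−4, y' = y−8. MRS = y'/x' = P_x/P_y.
Substituting into the budget: x* = 4 + 0.5·(M − 4·P_x − 8·P_y)/P_x, and y* = 8 + 0.5·(…)/P_y.
Discretionary income = 100 − 4·2 − 8·9 = 20; y* = 8 + 0.5·20/9 = 9.1111.
At M' = 200: y* = 14.6667. Change: 14.6667 − 9.1111 = 5.5556.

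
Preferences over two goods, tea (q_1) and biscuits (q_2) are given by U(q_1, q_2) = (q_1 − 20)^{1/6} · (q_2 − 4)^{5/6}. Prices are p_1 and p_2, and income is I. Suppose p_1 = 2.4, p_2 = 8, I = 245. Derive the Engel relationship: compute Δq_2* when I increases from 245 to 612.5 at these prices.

Let q_1' = q_1−20, q_2' = q_2−4. MRS = (1/5)·q_2'/q_1' = p_1/p_2.
Substituting into the budget: q_1* = 20 + 1/6·(I − 20·p_1 − 4·p_2)/p_1, and q_2* = 4 + 5/6·(…)/p_2.
Discretionary income = 245 − 20·2.4 − 4·8 = 165; q_2* = 4 + 5/6·165/8 = 21.1875.
At I' = 612.5: q_2* = 59.4688. Change: 59.4688 − 21.1875 = 38.2812.

Δq_2* = 38.2812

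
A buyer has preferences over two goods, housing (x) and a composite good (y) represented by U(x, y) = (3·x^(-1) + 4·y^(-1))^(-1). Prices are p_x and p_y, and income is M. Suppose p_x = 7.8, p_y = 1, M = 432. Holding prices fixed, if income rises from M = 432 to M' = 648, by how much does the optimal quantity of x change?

Δx* = 19.592

MRS = MU_x/MU_y = (3/4)·(y/x)^(2). Set equal to p_x/p_y.
Solve for the ratio: y/x = [(4/3)·p_x/p_y]^(0.5).
Substitute y = (y/x)·x into the budget: x* = M/(p_x + p_y·(y/x)).
Numerically y/x = 3.224903, so x* = 432/(7.8 + 1·3.224903) = 39.184.
At M' = 648: x* = 58.776. Change: 58.776 − 39.184 = 19.592.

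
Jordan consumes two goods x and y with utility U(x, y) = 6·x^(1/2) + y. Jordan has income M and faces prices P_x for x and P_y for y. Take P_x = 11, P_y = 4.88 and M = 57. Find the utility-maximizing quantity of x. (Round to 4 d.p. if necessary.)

MU_x = 3/√x, MU_y = 1. Tangency: 3/√x = P_x/P_y.
Thus x* = (3·P_y/P_x)² — independent of M — with the rest of income spent on y.
Plugging in: x* = (3·4.88/11)² = 1.7713.

x* = 1.7713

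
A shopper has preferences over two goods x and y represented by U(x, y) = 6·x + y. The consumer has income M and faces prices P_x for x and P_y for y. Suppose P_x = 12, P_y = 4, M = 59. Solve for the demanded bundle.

Perfect substitutes: compare marginal utility per dollar. 6/P_x vs 1/P_y → 0.5 vs 0.25.
x gives more utility per dollar, so spend all income on x: x* = M/P_x, y* = 0.
Numerically: x* = 4.9167, y* = 0.

x* = 4.9167, y* = 0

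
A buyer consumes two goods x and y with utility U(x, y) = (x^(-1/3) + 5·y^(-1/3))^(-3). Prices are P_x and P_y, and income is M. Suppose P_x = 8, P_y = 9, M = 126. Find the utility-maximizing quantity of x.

Numerically y/x = 3.060998, so x* = 126/(8 + 9·3.060998) = 3.5444.

x* = 3.5444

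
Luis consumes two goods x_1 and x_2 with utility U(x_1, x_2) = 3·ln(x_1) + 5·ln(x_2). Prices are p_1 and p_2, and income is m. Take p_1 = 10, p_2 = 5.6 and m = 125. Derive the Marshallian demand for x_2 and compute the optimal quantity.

x_2* = 13.9509

Demand: x_1*(p_1,p_2,m) = 0.375·m/p_1 and x_2* = 0.625·m/p_2.
At p_1=10, p_2=5.6, m=125: x_2* = 0.625·125/5.6 = 13.9509.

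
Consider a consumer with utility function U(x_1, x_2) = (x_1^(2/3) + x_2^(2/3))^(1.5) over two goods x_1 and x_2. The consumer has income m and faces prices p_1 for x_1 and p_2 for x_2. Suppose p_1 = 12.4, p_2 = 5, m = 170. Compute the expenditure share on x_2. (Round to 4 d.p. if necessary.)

Substitute x_2 = (x_2/x_1)·x_1 into the budget: x_1* = m/(p_1 + p_2·(x_2/x_1)).
Numerically x_2/x_1 = 15.252992, so x_1* = 170/(12.4 + 5·15.252992) = 1.9173 and x_2* = 15.252992·1.9173 = 29.245.
Expenditure on x_2: 5·29.245 = 146.2251; share = 0.8601.

share on x_2 = 0.8601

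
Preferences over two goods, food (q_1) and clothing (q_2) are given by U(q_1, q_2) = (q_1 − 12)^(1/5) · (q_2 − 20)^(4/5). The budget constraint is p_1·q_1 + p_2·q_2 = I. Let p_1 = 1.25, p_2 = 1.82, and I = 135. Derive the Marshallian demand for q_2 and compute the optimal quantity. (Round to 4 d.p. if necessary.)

MRS = (1/4)·(q_2−20)/(q_1−12). Tangency with p_1/p_2 gives q_2−20 = 4·(p_1/p_2)·(q_1−12).
Substituting into the budget: q_1* = 12 + 0.2·(I − 12·p_1 − 20·p_2)/p_1, and q_2* = 20 + 0.8·(…)/p_2.
Discretionary income = 135 − 12·1.25 − 20·1.82 = 83.6; q_2* = 20 + 0.8·83.6/1.82 = 56.7473.

q_2* = 56.7473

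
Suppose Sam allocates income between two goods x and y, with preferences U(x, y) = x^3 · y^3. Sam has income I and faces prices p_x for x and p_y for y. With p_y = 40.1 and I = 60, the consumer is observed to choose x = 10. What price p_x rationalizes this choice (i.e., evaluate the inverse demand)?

p_x = 3

Tangency: MRS = y/x = p_x/p_y.
So 3·p_y·y = 3·p_x·x; combined with the budget, a share 0.5 of income goes to x.
Demand: x*(p_x,p_y,I) = 0.5·I/p_x and y* = 0.5·I/p_y.
Set x* = 10 in the demand function and solve for p_x: p_x = 3.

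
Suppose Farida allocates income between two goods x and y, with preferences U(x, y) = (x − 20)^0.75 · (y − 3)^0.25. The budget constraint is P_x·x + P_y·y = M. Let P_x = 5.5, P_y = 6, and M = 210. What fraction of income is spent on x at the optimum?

share on x = 0.8167

Substituting into the budget: x* = 20 + 0.75·(M − 20·P_x − 3·P_y)/P_x, and y* = 3 + 0.25·(…)/P_y.
Discretionary income = 210 − 20·5.5 − 3·6 = 82; x* = 20 + 0.75·82/5.5 = 31.1818; y* = 3 + 0.25·82/6 = 6.4167.
Expenditure on x: 5.5·31.1818 = 171.5; share = 0.8167.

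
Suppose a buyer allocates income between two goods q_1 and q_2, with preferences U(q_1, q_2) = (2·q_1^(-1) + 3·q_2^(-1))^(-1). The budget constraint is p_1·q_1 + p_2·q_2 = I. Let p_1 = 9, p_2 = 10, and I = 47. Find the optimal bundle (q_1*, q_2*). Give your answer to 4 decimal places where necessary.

From the CES first-order condition, (2/3)·(q_2/q_1)^(2) = p_1/p_2.
Hence q_2/q_1 = ((3/2)·p_1/p_2)^(1/(2)), i.e. raised to the 0.5 power.
Substitute q_2 = (q_2/q_1)·q_1 into the budget: q_1* = I/(p_1 + p_2·(q_2/q_1)).
Numerically q_2/q_1 = 1.161895, so q_1* = 47/(9 + 10·1.161895) = 2.2795 and q_2* = 1.161895·2.2795 = 2.6485.

q_1* = 2.2795, q_2* = 2.6485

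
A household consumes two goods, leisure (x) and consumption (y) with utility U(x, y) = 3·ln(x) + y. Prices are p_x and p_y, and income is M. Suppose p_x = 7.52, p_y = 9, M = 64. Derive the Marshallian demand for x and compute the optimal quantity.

x* = 3.5904

Set MRS = p_x/p_y: (3/x)/1 = p_x/p_y.
So x*(p_x,p_y) = 3·p_y/p_x, independent of income; and y* = (M − 3·p_y)/p_y.
At the given prices: x* = 3·9/7.52 = 3.5904.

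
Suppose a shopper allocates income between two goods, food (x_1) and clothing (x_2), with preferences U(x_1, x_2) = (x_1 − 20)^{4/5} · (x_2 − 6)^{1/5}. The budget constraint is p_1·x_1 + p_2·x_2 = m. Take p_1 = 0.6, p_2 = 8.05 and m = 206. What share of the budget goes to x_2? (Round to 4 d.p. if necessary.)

Let x_1' = x_1−20, x_2' = x_2−6. MRS = 4·x_2'/x_1' = p_1/p_2.
After buying the subsistence bundle (20, 6), a share 0.8 of the remaining income goes to x_1: x_1* = 20 + 0.8·(m − 20p_1 − 6p_2)/p_1.
Discretionary income = 206 − 20·0.6 − 6·8.05 = 145.7; x_1* = 20 + 0.8·145.7/0.6 = 214.2667; x_2* = 6 + 0.2·145.7/8.05 = 9.6199.
Expenditure on x_2: 8.05·9.6199 = 77.44; share = 0.3759.

share on x_2 = 0.3759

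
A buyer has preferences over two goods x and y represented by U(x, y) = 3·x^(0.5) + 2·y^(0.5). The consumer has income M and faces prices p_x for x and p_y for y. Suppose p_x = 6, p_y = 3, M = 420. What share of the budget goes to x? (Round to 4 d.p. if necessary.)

share on x = 0.5294

Numerically y/x = 1.777778, so x* = 420/(6 + 3·1.777778) = 37.0588 and y* = 1.777778·37.0588 = 65.8824.
Expenditure on x: 6·37.0588 = 222.3529; share = 0.5294.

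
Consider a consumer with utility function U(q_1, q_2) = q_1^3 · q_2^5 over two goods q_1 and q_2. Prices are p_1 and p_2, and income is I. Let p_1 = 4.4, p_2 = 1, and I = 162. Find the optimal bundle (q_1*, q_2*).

The MRS is (3/5)·q_2/q_1. Set MRS = p_1/p_2.
Rearranging, p_2·q_2 = (5/3)·p_1·q_1. Substituting into the budget gives p_1·q_1·(1 + (5/3)) = I.
Demand: q_1*(p_1,p_2,I) = 0.375·I/p_1 and q_2* = 0.625·I/p_2.
At p_1=4.4, p_2=1, I=162: q_1* = 0.375·162/4.4 = 13.8068, q_2* = 101.25.

q_1* = 13.8068, q_2* = 101.25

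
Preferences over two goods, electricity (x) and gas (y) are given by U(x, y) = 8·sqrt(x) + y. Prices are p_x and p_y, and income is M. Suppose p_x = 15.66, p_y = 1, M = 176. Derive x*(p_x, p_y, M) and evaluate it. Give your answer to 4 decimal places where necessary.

x* = 0.0652

Set MRS = p_x/p_y: 4·x^(−1/2) = p_x/p_y.
Solve: √x = 4·p_y/p_x, so x*(p_x,p_y) = (4·p_y/p_x)², and y* = (M − p_x·x*)/p_y.
Plugging in: x* = (4·1/15.66)² = 0.0652.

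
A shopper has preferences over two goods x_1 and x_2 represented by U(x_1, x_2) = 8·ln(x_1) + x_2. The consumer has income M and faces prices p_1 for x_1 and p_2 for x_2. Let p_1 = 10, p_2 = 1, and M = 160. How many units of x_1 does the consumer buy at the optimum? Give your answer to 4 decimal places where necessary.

Set MRS = p_1/p_2: (8/x_1)/1 = p_1/p_2.
So x_1*(p_1,p_2) = 8·p_2/p_1, independent of income; and x_2* = (M − 8·p_2)/p_2.
At the given prices: x_1* = 8·1/10 = 0.8.

x_1* = 0.8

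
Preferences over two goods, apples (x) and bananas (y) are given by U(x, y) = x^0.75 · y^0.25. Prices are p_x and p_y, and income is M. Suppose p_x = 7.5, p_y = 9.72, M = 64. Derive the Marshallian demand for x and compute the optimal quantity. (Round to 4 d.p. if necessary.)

x* = 6.4

Tangency: MRS = 3·y/x = p_x/p_y.
Rearranging, p_y·y = (1/3)·p_x·x. Substituting into the budget gives p_x·x·(1 + (1/3)) = M.
Demand: x*(p_x,p_y,M) = 0.75·M/p_x and y* = 0.25·M/p_y.
At p_x=7.5, p_y=9.72, M=64: x* = 0.75·64/7.5 = 6.4.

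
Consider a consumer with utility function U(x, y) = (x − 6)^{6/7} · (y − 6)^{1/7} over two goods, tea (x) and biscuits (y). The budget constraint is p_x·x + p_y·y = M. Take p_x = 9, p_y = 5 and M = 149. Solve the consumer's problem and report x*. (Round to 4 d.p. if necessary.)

Let x' = x−6, y' = y−6. MRS = 6·y'/x' = p_x/p_y.
Substituting into the budget: x* = 6 + 6/7·(M − 6·p_x − 6·p_y)/p_x, and y* = 6 + 1/7·(…)/p_y.
Discretionary income = 149 − 6·9 − 6·5 = 65; x* = 6 + 6/7·65/9 = 12.1905.

x* = 12.1905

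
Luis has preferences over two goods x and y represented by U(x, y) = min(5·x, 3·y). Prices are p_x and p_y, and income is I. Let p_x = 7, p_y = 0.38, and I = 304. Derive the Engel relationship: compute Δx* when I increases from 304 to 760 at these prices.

With perfect complements, no substitution: consume in ratio x:y = 3:5.
Budget: p_x·x + p_y·(5/3)·x = I, so (3·p_x + 5·p_y)·x = 3·I.
Demand: x*(p_x,p_y,I) = 3·I/(3·p_x + 5·p_y), y* = 5·I/(3·p_x + 5·p_y).
Here 3·7 + 5·0.38 = 22.9, giving x* = 39.8253.
At I' = 760: x* = 99.5633. Change: 99.5633 − 39.8253 = 59.738.

Δx* = 59.738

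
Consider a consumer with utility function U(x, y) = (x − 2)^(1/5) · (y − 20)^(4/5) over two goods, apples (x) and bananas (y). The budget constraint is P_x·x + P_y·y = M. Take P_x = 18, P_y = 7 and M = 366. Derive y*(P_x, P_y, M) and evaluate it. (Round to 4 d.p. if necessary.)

This is Cobb-Douglas in (x−2, y−20): tangency gives 0.2·P_y·(y−20) = 0.8·P_x·(x−2).
Substituting into the budget: x* = 2 + 0.2·(M − 2·P_x − 20·P_y)/P_x, and y* = 20 + 0.8·(…)/P_y.
Discretionary income = 366 − 2·18 − 20·7 = 190; y* = 20 + 0.8·190/7 = 41.7143.

y* = 41.7143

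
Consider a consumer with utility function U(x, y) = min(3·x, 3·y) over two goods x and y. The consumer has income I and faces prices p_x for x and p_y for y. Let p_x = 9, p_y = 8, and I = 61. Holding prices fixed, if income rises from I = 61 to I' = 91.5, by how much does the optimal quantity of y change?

With perfect complements, no substitution: consume in ratio x:y = 3:3.
Budget: p_x·x + p_y·x = I, so (3·p_x + 3·p_y)·x = 3·I.
Demand: x*(p_x,p_y,I) = 3·I/(3·p_x + 3·p_y), y* = 3·I/(3·p_x + 3·p_y).
Here 3·9 + 3·8 = 51, giving y* = 3.5882.
At I' = 91.5: y* = 5.3824. Change: 5.3824 − 3.5882 = 1.7941.

Δy* = 1.7941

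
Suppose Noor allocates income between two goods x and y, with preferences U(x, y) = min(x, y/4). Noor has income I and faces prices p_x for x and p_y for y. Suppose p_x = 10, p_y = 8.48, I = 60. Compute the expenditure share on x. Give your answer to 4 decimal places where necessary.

Leontief preferences: the optimum is at the kink where x/1 = y/4, i.e. y = 4·x.
Budget: p_x·x + p_y·4·x = I, so (p_x + 4·p_y)·x = I.
Demand: x*(p_x,p_y,I) = I/(p_x + 4·p_y), y* = 4·I/(p_x + 4·p_y).
Here 10 + 4·8.48 = 43.92, giving x* = 1.3661 and y* = 5.4645.
Expenditure on x: 10·1.3661 = 13.6612; share = 0.2277.

share on x = 0.2277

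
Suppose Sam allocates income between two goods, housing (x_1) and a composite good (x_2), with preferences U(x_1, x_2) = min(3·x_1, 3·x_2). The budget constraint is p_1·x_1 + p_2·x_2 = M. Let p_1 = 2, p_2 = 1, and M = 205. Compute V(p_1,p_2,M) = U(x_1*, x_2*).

Leontief preferences: the optimum is at the kink where x_1/3 = x_2/3, i.e. x_2 = x_1.
Budget: p_1·x_1 + p_2·x_1 = M, so (3·p_1 + 3·p_2)·x_1 = 3·M.
Demand: x_1*(p_1,p_2,M) = 3·M/(3·p_1 + 3·p_2), x_2* = 3·M/(3·p_1 + 3·p_2).
Here 3·2 + 3·1 = 9, giving x_1* = 68.3333 and x_2* = 68.3333.
Utility at the optimum: U(68.3333, 68.3333) = 205.

V = 205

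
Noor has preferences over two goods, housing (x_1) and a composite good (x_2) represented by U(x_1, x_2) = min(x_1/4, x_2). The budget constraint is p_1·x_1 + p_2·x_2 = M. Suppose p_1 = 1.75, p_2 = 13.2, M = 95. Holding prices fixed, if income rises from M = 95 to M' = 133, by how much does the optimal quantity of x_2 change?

Δx_2* = 1.8812

With perfect complements, no substitution: consume in ratio x_1:x_2 = 4:1.
Budget: p_1·x_1 + p_2·(1/4)·x_1 = M, so (4·p_1 + p_2)·x_1 = 4·M.
Demand: x_1*(p_1,p_2,M) = 4·M/(4·p_1 + p_2), x_2* = M/(4·p_1 + p_2).
Here 4·1.75 + 13.2 = 20.2, giving x_2* = 4.703.
At M' = 133: x_2* = 6.5842. Change: 6.5842 − 4.703 = 1.8812.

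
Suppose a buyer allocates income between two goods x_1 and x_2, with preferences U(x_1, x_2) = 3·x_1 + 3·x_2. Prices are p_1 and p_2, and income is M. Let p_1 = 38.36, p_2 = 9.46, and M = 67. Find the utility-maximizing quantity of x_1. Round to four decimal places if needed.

x_1* = 0

x_2 gives more utility per dollar, so spend all income on x_2: x_2* = M/p_2, x_1* = 0.
Numerically: x_1* = 0, x_2* = 7.0825.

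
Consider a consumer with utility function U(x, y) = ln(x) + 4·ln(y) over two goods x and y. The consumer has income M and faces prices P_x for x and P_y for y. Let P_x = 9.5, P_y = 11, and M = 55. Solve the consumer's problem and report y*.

y* = 4

At P_x=9.5, P_y=11, M=55: y* = 0.8·55/11 = 4.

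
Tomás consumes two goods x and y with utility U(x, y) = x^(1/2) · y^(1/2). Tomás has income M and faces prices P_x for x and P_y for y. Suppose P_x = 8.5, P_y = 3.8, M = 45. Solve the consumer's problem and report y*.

Tangency: MRS = y/x = P_x/P_y.
Rearranging, P_y·y = P_x·x. Substituting into the budget gives P_x·x·(1 + 1) = M.
Demand: x*(P_x,P_y,M) = 0.5·M/P_x and y* = 0.5·M/P_y.
At P_x=8.5, P_y=3.8, M=45: y* = 0.5·45/3.8 = 5.9211.

y* = 5.9211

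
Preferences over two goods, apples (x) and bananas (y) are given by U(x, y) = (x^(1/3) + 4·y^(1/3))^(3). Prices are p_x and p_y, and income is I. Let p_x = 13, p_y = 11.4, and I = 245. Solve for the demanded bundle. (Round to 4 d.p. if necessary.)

With the ratio pinned down, the budget gives x* = I/(p_x + p_y·(y/x)) and y* = (y/x)·x*.
Numerically y/x = 9.741991, so x* = 245/(13 + 11.4·9.741991) = 1.9749 and y* = 9.741991·1.9749 = 19.2392.

x* = 1.9749, y* = 19.2392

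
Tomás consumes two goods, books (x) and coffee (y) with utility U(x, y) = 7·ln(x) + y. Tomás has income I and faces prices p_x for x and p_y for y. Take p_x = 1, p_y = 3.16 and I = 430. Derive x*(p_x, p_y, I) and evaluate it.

x* = 22.12

So x*(p_x,p_y) = 7·p_y/p_x, independent of income; and y* = (I − 7·p_y)/p_y.
At the given prices: x* = 7·3.16/1 = 22.12.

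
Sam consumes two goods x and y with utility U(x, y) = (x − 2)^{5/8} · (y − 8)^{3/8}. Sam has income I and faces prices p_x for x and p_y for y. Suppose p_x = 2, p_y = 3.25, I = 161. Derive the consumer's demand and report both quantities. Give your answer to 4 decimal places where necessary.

x* = 42.9375, y* = 23.1154

This is Cobb-Douglas in (x−2, y−8): tangency gives 0.625·p_y·(y−8) = 0.375·p_x·(x−2).
Substituting into the budget: x* = 2 + 0.625·(I − 2·p_x − 8·p_y)/p_x, and y* = 8 + 0.375·(…)/p_y.
Discretionary income = 161 − 2·2 − 8·3.25 = 131; x* = 2 + 0.625·131/2 = 42.9375; y* = 8 + 0.375·131/3.25 = 23.1154.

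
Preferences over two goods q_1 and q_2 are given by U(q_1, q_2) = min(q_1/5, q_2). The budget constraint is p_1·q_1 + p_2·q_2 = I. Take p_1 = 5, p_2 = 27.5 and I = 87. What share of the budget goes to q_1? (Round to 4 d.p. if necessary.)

share on q_1 = 0.4762

Leontief preferences: the optimum is at the kink where q_1/5 = q_2/1, i.e. q_2 = (1/5)·q_1.
Budget: p_1·q_1 + p_2·(1/5)·q_1 = I, so (5·p_1 + p_2)·q_1 = 5·I.
Demand: q_1*(p_1,p_2,I) = 5·I/(5·p_1 + p_2), q_2* = I/(5·p_1 + p_2).
Here 5·5 + 27.5 = 52.5, giving q_1* = 8.2857 and q_2* = 1.6571.
Expenditure on q_1: 5·8.2857 = 41.4286; share = 0.4762.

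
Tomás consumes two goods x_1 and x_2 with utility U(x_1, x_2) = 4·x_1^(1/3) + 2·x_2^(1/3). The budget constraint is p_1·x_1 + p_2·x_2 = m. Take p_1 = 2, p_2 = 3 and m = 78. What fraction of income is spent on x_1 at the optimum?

share on x_1 = 0.776

MU_x_1 ∝ 4·x_1^(-2/3), MU_x_2 ∝ 2·x_2^(-2/3), so MRS = 2·(x_2/x_1)^(2/3) = p_1/p_2.
Solve for the ratio: x_2/x_1 = [(1/2)·p_1/p_2]^(1.5).
Substitute x_2 = (x_2/x_1)·x_1 into the budget: x_1* = m/(p_1 + p_2·(x_2/x_1)).
Numerically x_2/x_1 = 0.19245, so x_1* = 78/(2 + 3·0.19245) = 30.2636 and x_2* = 0.19245·30.2636 = 5.8242.
Expenditure on x_1: 2·30.2636 = 60.5273; share = 0.776.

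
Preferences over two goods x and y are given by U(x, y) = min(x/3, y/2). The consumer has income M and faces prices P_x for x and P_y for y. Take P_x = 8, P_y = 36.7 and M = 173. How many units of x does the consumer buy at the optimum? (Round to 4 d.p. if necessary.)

x* = 5.3285

Leontief preferences: the optimum is at the kink where x/3 = y/2, i.e. y = (2/3)·x.
Budget: P_x·x + P_y·(2/3)·x = M, so (3·P_x + 2·P_y)·x = 3·M.
Demand: x*(P_x,P_y,M) = 3·M/(3·P_x + 2·P_y), y* = 2·M/(3·P_x + 2·P_y).
Here 3·8 + 2·36.7 = 97.4, giving x* = 5.3285.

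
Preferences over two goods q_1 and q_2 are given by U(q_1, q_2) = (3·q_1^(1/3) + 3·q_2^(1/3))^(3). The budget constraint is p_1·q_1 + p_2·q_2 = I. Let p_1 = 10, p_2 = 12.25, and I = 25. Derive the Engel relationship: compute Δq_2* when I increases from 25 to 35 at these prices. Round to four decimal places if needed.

MU_q_1 ∝ 3·q_1^(-2/3), MU_q_2 ∝ 3·q_2^(-2/3), so MRS = (q_2/q_1)^(2/3) = p_1/p_2.
Solve for the ratio: q_2/q_1 = [p_1/p_2]^(1.5).
Substitute q_2 = (q_2/q_1)·q_1 into the budget: q_1* = I/(p_1 + p_2·(q_2/q_1)).
Numerically q_2/q_1 = 0.737557, so q_1* = 25/(10 + 12.25·0.737557) = 1.3134 and q_2* = 0.737557·1.3134 = 0.9687.
At I' = 35: q_2* = 1.3562. Change: 1.3562 − 0.9687 = 0.3875.

Δq_2* = 0.3875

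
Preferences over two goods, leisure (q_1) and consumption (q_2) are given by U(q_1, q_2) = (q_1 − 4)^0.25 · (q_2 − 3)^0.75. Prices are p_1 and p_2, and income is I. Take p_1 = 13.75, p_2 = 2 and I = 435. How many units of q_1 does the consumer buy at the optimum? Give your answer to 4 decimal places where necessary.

After buying the subsistence bundle (4, 3), a share 0.25 of the remaining income goes to q_1: q_1* = 4 + 0.25·(I − 4p_1 − 3p_2)/p_1.
Discretionary income = 435 − 4·13.75 − 3·2 = 374; q_1* = 4 + 0.25·374/13.75 = 10.8.

q_1* = 10.8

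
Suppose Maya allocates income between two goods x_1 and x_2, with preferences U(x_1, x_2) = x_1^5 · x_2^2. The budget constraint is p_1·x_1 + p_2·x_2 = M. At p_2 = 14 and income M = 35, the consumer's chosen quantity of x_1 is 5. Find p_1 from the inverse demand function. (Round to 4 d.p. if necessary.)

p_1 = 5

Tangency: MRS = (5/2)·x_2/x_1 = p_1/p_2.
Rearranging, p_2·x_2 = (2/5)·p_1·x_1. Substituting into the budget gives p_1·x_1·(1 + (2/5)) = M.
Demand: x_1*(p_1,p_2,M) = 5/7·M/p_1 and x_2* = 2/7·M/p_2.
Set x_1* = 5 in the demand function and solve for p_1: p_1 = 5.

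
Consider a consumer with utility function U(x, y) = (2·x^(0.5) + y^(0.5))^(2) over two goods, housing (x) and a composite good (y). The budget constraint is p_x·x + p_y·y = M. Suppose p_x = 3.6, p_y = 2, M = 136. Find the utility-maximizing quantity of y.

MU_x ∝ 2·x^(-0.5), MU_y ∝ y^(-0.5), so MRS = 2·(y/x)^(0.5) = p_x/p_y.
Solve for the ratio: y/x = [(1/2)·p_x/p_y]^(2).
Substitute y = (y/x)·x into the budget: x* = M/(p_x + p_y·(y/x)).
Numerically y/x = 0.81, so x* = 136/(3.6 + 2·0.81) = 26.0536 and y* = 0.81·26.0536 = 21.1034.

y* = 21.1034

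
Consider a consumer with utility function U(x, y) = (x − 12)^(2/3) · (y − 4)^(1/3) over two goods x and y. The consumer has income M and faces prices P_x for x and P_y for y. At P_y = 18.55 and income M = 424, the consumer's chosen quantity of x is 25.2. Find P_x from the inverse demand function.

Let x' = x−12, y' = y−4. MRS = 2·y'/x' = P_x/P_y.
After buying the subsistence bundle (12, 4), a share 2/3 of the remaining income goes to x: x* = 12 + 2/3·(M − 12P_x − 4P_y)/P_x.
Set x* = 25.2 in the demand function and solve for P_x: P_x = 11.

P_x = 11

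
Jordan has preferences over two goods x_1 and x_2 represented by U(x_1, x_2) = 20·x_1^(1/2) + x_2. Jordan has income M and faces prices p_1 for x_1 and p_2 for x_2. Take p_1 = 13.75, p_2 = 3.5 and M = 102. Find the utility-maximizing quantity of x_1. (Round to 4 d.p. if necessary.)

MU_x_1 = 10/√x_1, MU_x_2 = 1. Tangency: 10/√x_1 = p_1/p_2.
Solve: √x_1 = 10·p_2/p_1, so x_1*(p_1,p_2) = (10·p_2/p_1)², and x_2* = (M − p_1·x_1*)/p_2.
Plugging in: x_1* = (10·3.5/13.75)² = 6.4793.

x_1* = 6.4793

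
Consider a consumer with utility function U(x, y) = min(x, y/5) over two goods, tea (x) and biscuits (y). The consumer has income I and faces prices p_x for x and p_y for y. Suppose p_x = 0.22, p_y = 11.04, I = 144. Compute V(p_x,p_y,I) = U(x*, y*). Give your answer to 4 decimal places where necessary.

Leontief preferences: the optimum is at the kink where x/1 = y/5, i.e. y = 5·x.
Budget: p_x·x + p_y·5·x = I, so (p_x + 5·p_y)·x = I.
Demand: x*(p_x,p_y,I) = I/(p_x + 5·p_y), y* = 5·I/(p_x + 5·p_y).
Here 0.22 + 5·11.04 = 55.42, giving x* = 2.5983 and y* = 12.9917.
Utility at the optimum: U(2.5983, 12.9917) = 2.5983.

V = 2.5983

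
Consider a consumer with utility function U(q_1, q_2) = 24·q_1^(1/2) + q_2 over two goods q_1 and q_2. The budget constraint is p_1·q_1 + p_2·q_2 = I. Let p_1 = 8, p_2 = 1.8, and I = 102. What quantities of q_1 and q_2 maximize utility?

q_1* = 7.29, q_2* = 24.2667

MU_q_1 = 12/√q_1, MU_q_2 = 1. Tangency: 12/√q_1 = p_1/p_2.
Thus q_1* = (12·p_2/p_1)² — independent of I — with the rest of income spent on q_2.
Plugging in: q_1* = (12·1.8/8)² = 7.29, q_2* = 24.2667.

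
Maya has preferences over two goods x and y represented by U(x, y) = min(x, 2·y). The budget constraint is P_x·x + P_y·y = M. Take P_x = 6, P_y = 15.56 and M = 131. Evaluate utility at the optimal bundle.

Here 2·6 + 15.56 = 27.56, giving x* = 9.5065 and y* = 4.7533.
Utility at the optimum: U(9.5065, 4.7533) = 9.5065.

V = 9.5065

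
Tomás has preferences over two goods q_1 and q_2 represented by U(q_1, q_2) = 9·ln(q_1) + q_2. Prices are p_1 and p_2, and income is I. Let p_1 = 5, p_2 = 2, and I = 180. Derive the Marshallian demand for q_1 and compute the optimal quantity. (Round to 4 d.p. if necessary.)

MU_q_1 = 9/q_1, MU_q_2 = 1. Tangency: 9/q_1 = p_1/p_2.
So q_1*(p_1,p_2) = 9·p_2/p_1, independent of income; and q_2* = (I − 9·p_2)/p_2.
At the given prices: q_1* = 9·2/5 = 3.6.

q_1* = 3.6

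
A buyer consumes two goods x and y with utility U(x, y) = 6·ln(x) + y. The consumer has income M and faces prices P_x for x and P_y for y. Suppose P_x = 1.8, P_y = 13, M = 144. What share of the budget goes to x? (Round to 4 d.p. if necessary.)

share on x = 0.5417

Set MRS = P_x/P_y: (6/x)/1 = P_x/P_y.
So x*(P_x,P_y) = 6·P_y/P_x, independent of income; and y* = (M − 6·P_y)/P_y.
At the given prices: x* = 6·13/1.8 = 43.3333, and y* = 5.0769.
Expenditure on x: 1.8·43.3333 = 78; share = 0.5417.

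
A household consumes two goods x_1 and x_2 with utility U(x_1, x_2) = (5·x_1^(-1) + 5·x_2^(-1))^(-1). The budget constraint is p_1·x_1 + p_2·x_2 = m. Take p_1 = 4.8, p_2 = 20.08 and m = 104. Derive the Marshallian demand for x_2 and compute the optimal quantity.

MRS = MU_x_1/MU_x_2 = (x_2/x_1)^(2). Set equal to p_1/p_2.
Hence x_2/x_1 = (p_1/p_2)^(1/(2)), i.e. raised to the 0.5 power.
Substitute x_2 = (x_2/x_1)·x_1 into the budget: x_1* = m/(p_1 + p_2·(x_2/x_1)).
Numerically x_2/x_1 = 0.488921, so x_1* = 104/(4.8 + 20.08·0.488921) = 7.1147 and x_2* = 0.488921·7.1147 = 3.4785.

x_2* = 3.4785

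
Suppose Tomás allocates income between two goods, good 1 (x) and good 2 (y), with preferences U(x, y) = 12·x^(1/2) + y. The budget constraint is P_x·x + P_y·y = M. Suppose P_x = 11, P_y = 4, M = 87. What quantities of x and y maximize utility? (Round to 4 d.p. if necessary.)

x* = 4.7603, y* = 8.6591

Solve: √x = 6·P_y/P_x, so x*(P_x,P_y) = (6·P_y/P_x)², and y* = (M − P_x·x*)/P_y.
Plugging in: x* = (6·4/11)² = 4.7603, y* = 8.6591.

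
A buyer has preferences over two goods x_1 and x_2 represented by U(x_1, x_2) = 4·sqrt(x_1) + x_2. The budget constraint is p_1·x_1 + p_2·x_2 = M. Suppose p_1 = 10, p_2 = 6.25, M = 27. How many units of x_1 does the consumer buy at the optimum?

MU_x_1 = 2/√x_1, MU_x_2 = 1. Tangency: 2/√x_1 = p_1/p_2.
Thus x_1* = (2·p_2/p_1)² — independent of M — with the rest of income spent on x_2.
Plugging in: x_1* = (2·6.25/10)² = 1.5625.

x_1* = 1.5625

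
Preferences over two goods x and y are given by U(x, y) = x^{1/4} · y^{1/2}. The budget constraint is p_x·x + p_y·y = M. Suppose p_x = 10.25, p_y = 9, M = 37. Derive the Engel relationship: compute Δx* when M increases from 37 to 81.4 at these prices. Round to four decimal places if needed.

MU_x/MU_y = (0.25·y)/(0.5·x); tangency sets this equal to p_x/p_y.
So 0.25·p_y·y = 0.5·p_x·x; combined with the budget, a share 1/3 of income goes to x.
Demand: x*(p_x,p_y,M) = 1/3·M/p_x and y* = 2/3·M/p_y.
At p_x=10.25, p_y=9, M=37: x* = 1/3·37/10.25 = 1.2033.
At M' = 81.4: x* = 2.6472. Change: 2.6472 − 1.2033 = 1.4439.

Δx* = 1.4439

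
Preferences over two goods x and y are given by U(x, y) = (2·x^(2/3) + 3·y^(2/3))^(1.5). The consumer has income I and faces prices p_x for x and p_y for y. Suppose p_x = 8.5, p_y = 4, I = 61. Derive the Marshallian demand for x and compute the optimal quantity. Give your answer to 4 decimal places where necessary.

x* = 0.4419

From the CES first-order condition, (2/3)·(y/x)^(1/3) = p_x/p_y.
Solve for the ratio: y/x = [(3/2)·p_x/p_y]^(3).
Substitute y = (y/x)·x into the budget: x* = I/(p_x + p_y·(y/x)).
Numerically y/x = 32.385498, so x* = 61/(8.5 + 4·32.385498) = 0.4419.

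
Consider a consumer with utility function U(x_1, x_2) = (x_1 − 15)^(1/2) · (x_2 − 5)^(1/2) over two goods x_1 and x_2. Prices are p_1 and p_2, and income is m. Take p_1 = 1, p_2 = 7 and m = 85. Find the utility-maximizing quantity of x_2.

After buying the subsistence bundle (15, 5), a share 0.5 of the remaining income goes to x_1: x_1* = 15 + 0.5·(m − 15p_1 − 5p_2)/p_1.
Discretionary income = 85 − 15·1 − 5·7 = 35; x_2* = 5 + 0.5·35/7 = 7.5.

x_2* = 7.5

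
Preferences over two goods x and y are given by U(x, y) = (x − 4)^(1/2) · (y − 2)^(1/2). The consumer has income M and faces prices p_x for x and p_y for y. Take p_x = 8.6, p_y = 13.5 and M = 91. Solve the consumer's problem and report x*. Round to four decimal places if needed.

MRS = (y−2)/(x−4). Tangency with p_x/p_y gives y−2 = (p_x/p_y)·(x−4).
After buying the subsistence bundle (4, 2), a share 0.5 of the remaining income goes to x: x* = 4 + 0.5·(M − 4p_x − 2p_y)/p_x.
Discretionary income = 91 − 4·8.6 − 2·13.5 = 29.6; x* = 4 + 0.5·29.6/8.6 = 5.7209.

x* = 5.7209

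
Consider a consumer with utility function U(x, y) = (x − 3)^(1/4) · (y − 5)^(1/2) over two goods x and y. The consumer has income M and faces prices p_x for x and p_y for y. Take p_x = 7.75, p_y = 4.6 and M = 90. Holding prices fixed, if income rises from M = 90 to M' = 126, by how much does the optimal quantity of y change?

Substituting into the budget: x* = 3 + 1/3·(M − 3·p_x − 5·p_y)/p_x, and y* = 5 + 2/3·(…)/p_y.
Discretionary income = 90 − 3·7.75 − 5·4.6 = 43.75; y* = 5 + 2/3·43.75/4.6 = 11.3406.
At M' = 126: y* = 16.558. Change: 16.558 − 11.3406 = 5.2174.

Δy* = 5.2174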